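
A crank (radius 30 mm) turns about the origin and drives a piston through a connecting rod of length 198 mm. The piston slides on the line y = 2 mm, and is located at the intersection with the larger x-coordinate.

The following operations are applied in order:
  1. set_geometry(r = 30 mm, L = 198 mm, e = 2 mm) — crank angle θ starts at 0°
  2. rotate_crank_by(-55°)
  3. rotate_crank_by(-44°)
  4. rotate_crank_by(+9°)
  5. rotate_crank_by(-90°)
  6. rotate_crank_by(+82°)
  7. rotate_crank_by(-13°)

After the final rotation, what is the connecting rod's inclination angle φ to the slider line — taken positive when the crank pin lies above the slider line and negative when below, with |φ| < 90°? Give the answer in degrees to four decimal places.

-8.7169

set_geometry: r = 30 mm, L = 198 mm, e = 2 mm; θ ← 0°
rotate_crank_by(-55°): θ ← 0° -55° = -55°
rotate_crank_by(-44°): θ ← -55° -44° = -99°
rotate_crank_by(+9°): θ ← -99° +9° = -90°
rotate_crank_by(-90°): θ ← -90° -90° = -180°
rotate_crank_by(+82°): θ ← -180° +82° = -98°
rotate_crank_by(-13°): θ ← -98° -13° = -111°
crank pin P = (r cos θ, r sin θ) = (-10.751038, -28.007413)
h = r sin θ − e = -28.007413 − 2 = -30.007413
sin φ = h / L = -30.007413 / 198 = -0.15155259
φ = arcsin(-0.15155259) = -8.716912°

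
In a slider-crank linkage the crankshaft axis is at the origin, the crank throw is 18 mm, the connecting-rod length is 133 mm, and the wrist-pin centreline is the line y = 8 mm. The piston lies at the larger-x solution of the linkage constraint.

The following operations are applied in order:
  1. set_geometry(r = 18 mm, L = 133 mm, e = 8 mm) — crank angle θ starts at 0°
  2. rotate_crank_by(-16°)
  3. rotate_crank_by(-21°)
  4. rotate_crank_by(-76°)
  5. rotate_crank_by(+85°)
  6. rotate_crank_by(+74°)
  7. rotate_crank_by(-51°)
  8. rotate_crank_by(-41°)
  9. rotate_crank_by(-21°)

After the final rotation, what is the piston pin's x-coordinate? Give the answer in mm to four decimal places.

set_geometry: r = 18 mm, L = 133 mm, e = 8 mm; θ ← 0°
rotate_crank_by(-16°): θ ← 0° -16° = -16°
rotate_crank_by(-21°): θ ← -16° -21° = -37°
rotate_crank_by(-76°): θ ← -37° -76° = -113°
rotate_crank_by(+85°): θ ← -113° +85° = -28°
rotate_crank_by(+74°): θ ← -28° +74° = 46°
rotate_crank_by(-51°): θ ← 46° -51° = -5°
rotate_crank_by(-41°): θ ← -5° -41° = -46°
rotate_crank_by(-21°): θ ← -46° -21° = -67°
crank pin P = (r cos θ, r sin θ) = (7.033160, -16.569087)
h = r sin θ − e = -16.569087 − 8 = -24.569087
x = r cos θ + √(L² − h²) = 7.033160 + √(17689.0 − 603.6401) = 7.033160 + 130.710979 = 137.744139

137.7441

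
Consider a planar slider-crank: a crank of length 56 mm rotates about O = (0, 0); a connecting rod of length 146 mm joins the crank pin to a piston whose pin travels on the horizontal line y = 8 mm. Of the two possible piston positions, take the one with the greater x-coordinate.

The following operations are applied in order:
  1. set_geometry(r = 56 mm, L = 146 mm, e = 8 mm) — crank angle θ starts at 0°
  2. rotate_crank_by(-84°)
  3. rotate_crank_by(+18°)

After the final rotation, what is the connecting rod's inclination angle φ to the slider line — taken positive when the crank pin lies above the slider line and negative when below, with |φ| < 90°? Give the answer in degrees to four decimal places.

set_geometry: r = 56 mm, L = 146 mm, e = 8 mm; θ ← 0°
rotate_crank_by(-84°): θ ← 0° -84° = -84°
rotate_crank_by(+18°): θ ← -84° +18° = -66°
crank pin P = (r cos θ, r sin θ) = (22.777252, -51.158546)
h = r sin θ − e = -51.158546 − 8 = -59.158546
sin φ = h / L = -59.158546 / 146 = -0.40519552
φ = arcsin(-0.40519552) = -23.903380°

-23.9034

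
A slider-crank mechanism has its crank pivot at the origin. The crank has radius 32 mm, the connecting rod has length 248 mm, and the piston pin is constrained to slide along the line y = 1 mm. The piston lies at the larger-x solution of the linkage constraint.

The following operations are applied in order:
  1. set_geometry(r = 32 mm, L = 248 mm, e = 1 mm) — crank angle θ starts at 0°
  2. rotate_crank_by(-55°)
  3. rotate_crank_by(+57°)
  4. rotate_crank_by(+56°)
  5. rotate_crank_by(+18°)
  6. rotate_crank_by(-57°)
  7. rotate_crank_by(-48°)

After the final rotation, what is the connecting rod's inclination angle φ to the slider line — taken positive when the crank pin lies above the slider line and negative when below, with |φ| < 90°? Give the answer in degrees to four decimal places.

-3.8181

set_geometry: r = 32 mm, L = 248 mm, e = 1 mm; θ ← 0°
rotate_crank_by(-55°): θ ← 0° -55° = -55°
rotate_crank_by(+57°): θ ← -55° +57° = 2°
rotate_crank_by(+56°): θ ← 2° +56° = 58°
rotate_crank_by(+18°): θ ← 58° +18° = 76°
rotate_crank_by(-57°): θ ← 76° -57° = 19°
rotate_crank_by(-48°): θ ← 19° -48° = -29°
crank pin P = (r cos θ, r sin θ) = (27.987831, -15.513908)
h = r sin θ − e = -15.513908 − 1 = -16.513908
sin φ = h / L = -16.513908 / 248 = -0.06658834
φ = arcsin(-0.06658834) = -3.818056°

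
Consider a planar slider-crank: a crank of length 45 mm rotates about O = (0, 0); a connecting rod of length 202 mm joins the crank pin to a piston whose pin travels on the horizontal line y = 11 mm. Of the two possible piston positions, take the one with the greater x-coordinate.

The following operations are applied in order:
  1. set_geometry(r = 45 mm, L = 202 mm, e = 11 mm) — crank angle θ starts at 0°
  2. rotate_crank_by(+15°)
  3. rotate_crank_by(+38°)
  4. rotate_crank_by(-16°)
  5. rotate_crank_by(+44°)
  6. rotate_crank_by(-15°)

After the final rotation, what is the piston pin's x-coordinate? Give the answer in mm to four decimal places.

218.0465

set_geometry: r = 45 mm, L = 202 mm, e = 11 mm; θ ← 0°
rotate_crank_by(+15°): θ ← 0° +15° = 15°
rotate_crank_by(+38°): θ ← 15° +38° = 53°
rotate_crank_by(-16°): θ ← 53° -16° = 37°
rotate_crank_by(+44°): θ ← 37° +44° = 81°
rotate_crank_by(-15°): θ ← 81° -15° = 66°
crank pin P = (r cos θ, r sin θ) = (18.303149, 41.109546)
h = r sin θ − e = 41.109546 − 11 = 30.109546
x = r cos θ + √(L² − h²) = 18.303149 + √(40804.0 − 906.5847) = 18.303149 + 199.743374 = 218.046522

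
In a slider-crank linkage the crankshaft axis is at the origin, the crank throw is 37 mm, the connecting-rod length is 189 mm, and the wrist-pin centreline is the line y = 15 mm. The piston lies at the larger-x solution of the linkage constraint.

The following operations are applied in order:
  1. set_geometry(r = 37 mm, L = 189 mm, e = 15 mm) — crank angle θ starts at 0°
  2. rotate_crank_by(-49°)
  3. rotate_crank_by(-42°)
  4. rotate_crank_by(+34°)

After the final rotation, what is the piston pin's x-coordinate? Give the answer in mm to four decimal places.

set_geometry: r = 37 mm, L = 189 mm, e = 15 mm; θ ← 0°
rotate_crank_by(-49°): θ ← 0° -49° = -49°
rotate_crank_by(-42°): θ ← -49° -42° = -91°
rotate_crank_by(+34°): θ ← -91° +34° = -57°
crank pin P = (r cos θ, r sin θ) = (20.151644, -31.030811)
h = r sin θ − e = -31.030811 − 15 = -46.030811
x = r cos θ + √(L² − h²) = 20.151644 + √(35721.0 − 2118.8356) = 20.151644 + 183.308932 = 203.460576

203.4606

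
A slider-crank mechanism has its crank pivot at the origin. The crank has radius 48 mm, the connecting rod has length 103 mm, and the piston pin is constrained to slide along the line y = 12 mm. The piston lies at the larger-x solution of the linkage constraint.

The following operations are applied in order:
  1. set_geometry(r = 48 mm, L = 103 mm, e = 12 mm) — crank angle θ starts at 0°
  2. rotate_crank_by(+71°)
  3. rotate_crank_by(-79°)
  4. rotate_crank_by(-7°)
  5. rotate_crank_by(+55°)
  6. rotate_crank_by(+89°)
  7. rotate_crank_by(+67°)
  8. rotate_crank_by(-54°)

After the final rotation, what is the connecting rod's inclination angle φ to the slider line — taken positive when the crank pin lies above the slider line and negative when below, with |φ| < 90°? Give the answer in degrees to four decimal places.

9.8114

set_geometry: r = 48 mm, L = 103 mm, e = 12 mm; θ ← 0°
rotate_crank_by(+71°): θ ← 0° +71° = 71°
rotate_crank_by(-79°): θ ← 71° -79° = -8°
rotate_crank_by(-7°): θ ← -8° -7° = -15°
rotate_crank_by(+55°): θ ← -15° +55° = 40°
rotate_crank_by(+89°): θ ← 40° +89° = 129°
rotate_crank_by(+67°): θ ← 129° +67° = 196°
rotate_crank_by(-54°): θ ← 196° -54° = 142°
crank pin P = (r cos θ, r sin θ) = (-37.824516, 29.551751)
h = r sin θ − e = 29.551751 − 12 = 17.551751
sin φ = h / L = 17.551751 / 103 = 0.17040535
φ = arcsin(0.17040535) = 9.811388°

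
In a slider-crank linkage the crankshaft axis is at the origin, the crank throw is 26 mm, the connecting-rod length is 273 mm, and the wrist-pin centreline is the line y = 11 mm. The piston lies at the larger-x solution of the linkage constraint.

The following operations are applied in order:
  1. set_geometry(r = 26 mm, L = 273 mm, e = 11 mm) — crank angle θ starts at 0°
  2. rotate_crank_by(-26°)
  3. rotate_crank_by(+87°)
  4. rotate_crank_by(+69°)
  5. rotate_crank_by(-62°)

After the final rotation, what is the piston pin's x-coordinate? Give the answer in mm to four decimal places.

282.4250

set_geometry: r = 26 mm, L = 273 mm, e = 11 mm; θ ← 0°
rotate_crank_by(-26°): θ ← 0° -26° = -26°
rotate_crank_by(+87°): θ ← -26° +87° = 61°
rotate_crank_by(+69°): θ ← 61° +69° = 130°
rotate_crank_by(-62°): θ ← 130° -62° = 68°
crank pin P = (r cos θ, r sin θ) = (9.739771, 24.106780)
h = r sin θ − e = 24.106780 − 11 = 13.106780
x = r cos θ + √(L² − h²) = 9.739771 + √(74529.0 − 171.7877) = 9.739771 + 272.685189 = 282.424960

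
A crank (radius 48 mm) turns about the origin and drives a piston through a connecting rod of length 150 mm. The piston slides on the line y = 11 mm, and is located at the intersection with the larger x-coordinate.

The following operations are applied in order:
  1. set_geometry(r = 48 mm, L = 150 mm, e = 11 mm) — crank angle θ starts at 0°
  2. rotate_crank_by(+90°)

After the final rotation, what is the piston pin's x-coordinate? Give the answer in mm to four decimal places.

set_geometry: r = 48 mm, L = 150 mm, e = 11 mm; θ ← 0°
rotate_crank_by(+90°): θ ← 0° +90° = 90°
crank pin P = (r cos θ, r sin θ) = (0.000000, 48.000000)
h = r sin θ − e = 48.000000 − 11 = 37.000000
x = r cos θ + √(L² − h²) = 0.000000 + √(22500.0 − 1369.0000) = 0.000000 + 145.365058 = 145.365058

145.3651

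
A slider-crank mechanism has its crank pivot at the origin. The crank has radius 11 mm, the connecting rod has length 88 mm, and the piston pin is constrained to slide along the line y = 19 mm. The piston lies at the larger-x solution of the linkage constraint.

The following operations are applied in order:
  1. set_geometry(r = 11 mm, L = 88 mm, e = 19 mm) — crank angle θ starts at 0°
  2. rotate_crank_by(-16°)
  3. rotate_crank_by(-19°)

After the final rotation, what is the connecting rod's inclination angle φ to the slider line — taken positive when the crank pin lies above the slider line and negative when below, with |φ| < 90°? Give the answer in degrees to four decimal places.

-16.7147

set_geometry: r = 11 mm, L = 88 mm, e = 19 mm; θ ← 0°
rotate_crank_by(-16°): θ ← 0° -16° = -16°
rotate_crank_by(-19°): θ ← -16° -19° = -35°
crank pin P = (r cos θ, r sin θ) = (9.010672, -6.309341)
h = r sin θ − e = -6.309341 − 19 = -25.309341
sin φ = h / L = -25.309341 / 88 = -0.28760615
φ = arcsin(-0.28760615) = -16.714694°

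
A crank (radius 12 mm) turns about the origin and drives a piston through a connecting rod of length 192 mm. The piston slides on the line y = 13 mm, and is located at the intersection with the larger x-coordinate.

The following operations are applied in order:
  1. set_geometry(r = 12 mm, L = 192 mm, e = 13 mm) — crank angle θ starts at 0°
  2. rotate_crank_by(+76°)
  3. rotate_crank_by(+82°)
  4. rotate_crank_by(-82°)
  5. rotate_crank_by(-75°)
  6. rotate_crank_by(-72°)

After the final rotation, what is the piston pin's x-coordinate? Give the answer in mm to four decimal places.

194.3570

set_geometry: r = 12 mm, L = 192 mm, e = 13 mm; θ ← 0°
rotate_crank_by(+76°): θ ← 0° +76° = 76°
rotate_crank_by(+82°): θ ← 76° +82° = 158°
rotate_crank_by(-82°): θ ← 158° -82° = 76°
rotate_crank_by(-75°): θ ← 76° -75° = 1°
rotate_crank_by(-72°): θ ← 1° -72° = -71°
crank pin P = (r cos θ, r sin θ) = (3.906818, -11.346223)
h = r sin θ − e = -11.346223 − 13 = -24.346223
x = r cos θ + √(L² − h²) = 3.906818 + √(36864.0 − 592.7386) = 3.906818 + 190.450155 = 194.356973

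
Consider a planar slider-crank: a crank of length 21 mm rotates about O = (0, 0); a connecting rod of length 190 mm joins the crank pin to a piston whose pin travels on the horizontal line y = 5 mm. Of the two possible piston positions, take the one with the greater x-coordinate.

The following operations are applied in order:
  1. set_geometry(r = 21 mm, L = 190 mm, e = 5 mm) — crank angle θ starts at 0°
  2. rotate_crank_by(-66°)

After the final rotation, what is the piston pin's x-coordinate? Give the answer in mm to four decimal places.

set_geometry: r = 21 mm, L = 190 mm, e = 5 mm; θ ← 0°
rotate_crank_by(-66°): θ ← 0° -66° = -66°
crank pin P = (r cos θ, r sin θ) = (8.541470, -19.184455)
h = r sin θ − e = -19.184455 − 5 = -24.184455
x = r cos θ + √(L² − h²) = 8.541470 + √(36100.0 − 584.8878) = 8.541470 + 188.454536 = 196.996006

196.9960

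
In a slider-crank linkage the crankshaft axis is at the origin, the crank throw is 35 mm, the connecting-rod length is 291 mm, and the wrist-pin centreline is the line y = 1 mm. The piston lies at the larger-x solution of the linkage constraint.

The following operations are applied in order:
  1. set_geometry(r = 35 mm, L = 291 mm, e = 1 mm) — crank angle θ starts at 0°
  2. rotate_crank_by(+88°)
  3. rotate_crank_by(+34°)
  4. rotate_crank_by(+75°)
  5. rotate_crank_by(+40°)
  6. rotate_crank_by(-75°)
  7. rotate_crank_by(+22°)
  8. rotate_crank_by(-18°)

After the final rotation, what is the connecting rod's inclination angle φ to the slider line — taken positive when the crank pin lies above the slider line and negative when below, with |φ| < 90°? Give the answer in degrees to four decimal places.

1.4704

set_geometry: r = 35 mm, L = 291 mm, e = 1 mm; θ ← 0°
rotate_crank_by(+88°): θ ← 0° +88° = 88°
rotate_crank_by(+34°): θ ← 88° +34° = 122°
rotate_crank_by(+75°): θ ← 122° +75° = 197°
rotate_crank_by(+40°): θ ← 197° +40° = 237°
rotate_crank_by(-75°): θ ← 237° -75° = 162°
rotate_crank_by(+22°): θ ← 162° +22° = 184°
rotate_crank_by(-18°): θ ← 184° -18° = 166°
crank pin P = (r cos θ, r sin θ) = (-33.960350, 8.467266)
h = r sin θ − e = 8.467266 − 1 = 7.467266
sin φ = h / L = 7.467266 / 291 = 0.02566071
φ = arcsin(0.02566071) = 1.470412°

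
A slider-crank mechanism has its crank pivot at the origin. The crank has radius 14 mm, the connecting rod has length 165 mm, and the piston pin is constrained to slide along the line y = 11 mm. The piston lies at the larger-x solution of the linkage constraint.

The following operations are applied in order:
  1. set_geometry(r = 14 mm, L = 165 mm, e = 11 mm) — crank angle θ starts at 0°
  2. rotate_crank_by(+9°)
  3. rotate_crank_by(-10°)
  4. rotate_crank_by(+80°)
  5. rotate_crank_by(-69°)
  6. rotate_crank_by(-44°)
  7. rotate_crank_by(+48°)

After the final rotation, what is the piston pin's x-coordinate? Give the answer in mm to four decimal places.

178.4084

set_geometry: r = 14 mm, L = 165 mm, e = 11 mm; θ ← 0°
rotate_crank_by(+9°): θ ← 0° +9° = 9°
rotate_crank_by(-10°): θ ← 9° -10° = -1°
rotate_crank_by(+80°): θ ← -1° +80° = 79°
rotate_crank_by(-69°): θ ← 79° -69° = 10°
rotate_crank_by(-44°): θ ← 10° -44° = -34°
rotate_crank_by(+48°): θ ← -34° +48° = 14°
crank pin P = (r cos θ, r sin θ) = (13.584140, 3.386907)
h = r sin θ − e = 3.386907 − 11 = -7.613093
x = r cos θ + √(L² − h²) = 13.584140 + √(27225.0 − 57.9592) = 13.584140 + 164.824273 = 178.408413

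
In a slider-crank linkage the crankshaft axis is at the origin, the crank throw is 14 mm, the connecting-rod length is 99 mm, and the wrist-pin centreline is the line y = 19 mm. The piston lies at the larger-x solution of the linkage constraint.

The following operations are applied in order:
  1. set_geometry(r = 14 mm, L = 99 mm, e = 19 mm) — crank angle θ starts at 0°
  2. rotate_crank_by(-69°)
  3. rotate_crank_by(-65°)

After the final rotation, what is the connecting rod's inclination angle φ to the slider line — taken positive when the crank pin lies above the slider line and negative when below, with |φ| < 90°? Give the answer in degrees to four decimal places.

set_geometry: r = 14 mm, L = 99 mm, e = 19 mm; θ ← 0°
rotate_crank_by(-69°): θ ← 0° -69° = -69°
rotate_crank_by(-65°): θ ← -69° -65° = -134°
crank pin P = (r cos θ, r sin θ) = (-9.725217, -10.070757)
h = r sin θ − e = -10.070757 − 19 = -29.070757
sin φ = h / L = -29.070757 / 99 = -0.29364401
φ = arcsin(-0.29364401) = -17.076244°

-17.0762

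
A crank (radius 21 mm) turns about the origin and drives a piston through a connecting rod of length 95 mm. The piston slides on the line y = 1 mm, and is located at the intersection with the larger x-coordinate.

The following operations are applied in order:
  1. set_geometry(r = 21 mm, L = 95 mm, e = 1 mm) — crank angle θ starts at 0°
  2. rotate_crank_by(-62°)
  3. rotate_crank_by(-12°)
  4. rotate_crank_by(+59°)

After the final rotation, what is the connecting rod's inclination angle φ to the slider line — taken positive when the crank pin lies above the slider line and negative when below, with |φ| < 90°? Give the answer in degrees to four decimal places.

set_geometry: r = 21 mm, L = 95 mm, e = 1 mm; θ ← 0°
rotate_crank_by(-62°): θ ← 0° -62° = -62°
rotate_crank_by(-12°): θ ← -62° -12° = -74°
rotate_crank_by(+59°): θ ← -74° +59° = -15°
crank pin P = (r cos θ, r sin θ) = (20.284442, -5.435200)
h = r sin θ − e = -5.435200 − 1 = -6.435200
sin φ = h / L = -6.435200 / 95 = -0.06773895
φ = arcsin(-0.06773895) = -3.884130°

-3.8841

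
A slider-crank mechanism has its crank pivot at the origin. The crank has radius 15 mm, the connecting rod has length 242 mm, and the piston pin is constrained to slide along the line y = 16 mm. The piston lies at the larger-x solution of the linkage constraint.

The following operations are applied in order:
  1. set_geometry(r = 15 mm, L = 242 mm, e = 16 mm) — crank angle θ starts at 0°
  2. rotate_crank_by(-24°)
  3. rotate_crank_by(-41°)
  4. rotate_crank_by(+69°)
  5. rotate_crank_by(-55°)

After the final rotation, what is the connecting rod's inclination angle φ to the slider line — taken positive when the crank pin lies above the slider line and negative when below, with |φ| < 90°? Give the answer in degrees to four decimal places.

set_geometry: r = 15 mm, L = 242 mm, e = 16 mm; θ ← 0°
rotate_crank_by(-24°): θ ← 0° -24° = -24°
rotate_crank_by(-41°): θ ← -24° -41° = -65°
rotate_crank_by(+69°): θ ← -65° +69° = 4°
rotate_crank_by(-55°): θ ← 4° -55° = -51°
crank pin P = (r cos θ, r sin θ) = (9.439806, -11.657189)
h = r sin θ − e = -11.657189 − 16 = -27.657189
sin φ = h / L = -27.657189 / 242 = -0.11428591
φ = arcsin(-0.11428591) = -6.562439°

-6.5624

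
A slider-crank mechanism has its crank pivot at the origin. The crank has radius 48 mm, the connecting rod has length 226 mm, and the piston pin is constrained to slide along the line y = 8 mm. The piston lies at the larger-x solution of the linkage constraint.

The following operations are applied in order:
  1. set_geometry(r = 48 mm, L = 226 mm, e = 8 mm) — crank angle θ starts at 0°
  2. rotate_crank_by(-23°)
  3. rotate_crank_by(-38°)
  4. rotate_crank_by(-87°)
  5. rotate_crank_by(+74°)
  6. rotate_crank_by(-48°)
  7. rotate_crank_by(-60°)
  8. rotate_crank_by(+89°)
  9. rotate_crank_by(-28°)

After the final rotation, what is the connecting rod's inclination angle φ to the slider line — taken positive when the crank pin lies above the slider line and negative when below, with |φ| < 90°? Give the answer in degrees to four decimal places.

set_geometry: r = 48 mm, L = 226 mm, e = 8 mm; θ ← 0°
rotate_crank_by(-23°): θ ← 0° -23° = -23°
rotate_crank_by(-38°): θ ← -23° -38° = -61°
rotate_crank_by(-87°): θ ← -61° -87° = -148°
rotate_crank_by(+74°): θ ← -148° +74° = -74°
rotate_crank_by(-48°): θ ← -74° -48° = -122°
rotate_crank_by(-60°): θ ← -122° -60° = -182°
rotate_crank_by(+89°): θ ← -182° +89° = -93°
rotate_crank_by(-28°): θ ← -93° -28° = -121°
crank pin P = (r cos θ, r sin θ) = (-24.721828, -41.144030)
h = r sin θ − e = -41.144030 − 8 = -49.144030
sin φ = h / L = -49.144030 / 226 = -0.21745146
φ = arcsin(-0.21745146) = -12.559389°

-12.5594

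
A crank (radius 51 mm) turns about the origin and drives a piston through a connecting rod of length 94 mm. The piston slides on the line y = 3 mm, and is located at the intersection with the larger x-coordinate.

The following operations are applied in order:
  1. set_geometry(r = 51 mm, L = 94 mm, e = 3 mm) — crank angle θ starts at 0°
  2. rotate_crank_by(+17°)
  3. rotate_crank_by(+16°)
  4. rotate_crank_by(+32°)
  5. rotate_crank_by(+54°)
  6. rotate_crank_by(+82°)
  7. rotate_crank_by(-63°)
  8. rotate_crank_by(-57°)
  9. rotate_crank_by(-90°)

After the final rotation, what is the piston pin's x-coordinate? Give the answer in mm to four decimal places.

set_geometry: r = 51 mm, L = 94 mm, e = 3 mm; θ ← 0°
rotate_crank_by(+17°): θ ← 0° +17° = 17°
rotate_crank_by(+16°): θ ← 17° +16° = 33°
rotate_crank_by(+32°): θ ← 33° +32° = 65°
rotate_crank_by(+54°): θ ← 65° +54° = 119°
rotate_crank_by(+82°): θ ← 119° +82° = 201°
rotate_crank_by(-63°): θ ← 201° -63° = 138°
rotate_crank_by(-57°): θ ← 138° -57° = 81°
rotate_crank_by(-90°): θ ← 81° -90° = -9°
crank pin P = (r cos θ, r sin θ) = (50.372105, -7.978158)
h = r sin θ − e = -7.978158 − 3 = -10.978158
x = r cos θ + √(L² − h²) = 50.372105 + √(8836.0 − 120.5199) = 50.372105 + 93.356735 = 143.728841

143.7288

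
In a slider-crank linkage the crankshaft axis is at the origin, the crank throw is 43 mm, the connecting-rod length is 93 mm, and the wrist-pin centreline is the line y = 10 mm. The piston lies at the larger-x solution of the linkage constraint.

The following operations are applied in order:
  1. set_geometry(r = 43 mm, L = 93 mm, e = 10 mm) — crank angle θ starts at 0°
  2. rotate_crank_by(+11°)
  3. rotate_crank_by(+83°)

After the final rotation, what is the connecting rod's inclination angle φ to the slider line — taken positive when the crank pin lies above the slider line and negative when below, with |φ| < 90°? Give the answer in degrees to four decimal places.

set_geometry: r = 43 mm, L = 93 mm, e = 10 mm; θ ← 0°
rotate_crank_by(+11°): θ ← 0° +11° = 11°
rotate_crank_by(+83°): θ ← 11° +83° = 94°
crank pin P = (r cos θ, r sin θ) = (-2.999528, 42.895254)
h = r sin θ − e = 42.895254 − 10 = 32.895254
sin φ = h / L = 32.895254 / 93 = 0.35371241
φ = arcsin(0.35371241) = 20.714552°

20.7146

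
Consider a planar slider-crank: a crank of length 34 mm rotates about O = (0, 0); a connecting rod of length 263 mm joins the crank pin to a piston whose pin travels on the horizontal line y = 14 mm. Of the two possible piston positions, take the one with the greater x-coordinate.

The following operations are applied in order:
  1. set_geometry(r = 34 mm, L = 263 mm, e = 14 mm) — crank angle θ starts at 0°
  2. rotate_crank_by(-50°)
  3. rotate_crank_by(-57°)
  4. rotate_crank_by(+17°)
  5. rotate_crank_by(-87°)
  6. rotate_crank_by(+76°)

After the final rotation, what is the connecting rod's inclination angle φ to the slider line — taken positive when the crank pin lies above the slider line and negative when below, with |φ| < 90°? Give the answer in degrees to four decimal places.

set_geometry: r = 34 mm, L = 263 mm, e = 14 mm; θ ← 0°
rotate_crank_by(-50°): θ ← 0° -50° = -50°
rotate_crank_by(-57°): θ ← -50° -57° = -107°
rotate_crank_by(+17°): θ ← -107° +17° = -90°
rotate_crank_by(-87°): θ ← -90° -87° = -177°
rotate_crank_by(+76°): θ ← -177° +76° = -101°
crank pin P = (r cos θ, r sin θ) = (-6.487506, -33.375324)
h = r sin θ − e = -33.375324 − 14 = -47.375324
sin φ = h / L = -47.375324 / 263 = -0.18013431
φ = arcsin(-0.18013431) = -10.377583°

-10.3776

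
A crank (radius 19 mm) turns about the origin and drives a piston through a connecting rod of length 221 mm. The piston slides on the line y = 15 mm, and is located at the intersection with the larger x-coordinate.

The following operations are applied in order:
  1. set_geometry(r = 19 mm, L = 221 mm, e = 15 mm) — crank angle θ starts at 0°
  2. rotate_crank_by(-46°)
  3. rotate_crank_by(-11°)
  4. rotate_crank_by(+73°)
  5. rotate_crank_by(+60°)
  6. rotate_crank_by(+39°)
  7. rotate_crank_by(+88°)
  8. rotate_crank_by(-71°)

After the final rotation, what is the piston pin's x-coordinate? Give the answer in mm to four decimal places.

208.2848

set_geometry: r = 19 mm, L = 221 mm, e = 15 mm; θ ← 0°
rotate_crank_by(-46°): θ ← 0° -46° = -46°
rotate_crank_by(-11°): θ ← -46° -11° = -57°
rotate_crank_by(+73°): θ ← -57° +73° = 16°
rotate_crank_by(+60°): θ ← 16° +60° = 76°
rotate_crank_by(+39°): θ ← 76° +39° = 115°
rotate_crank_by(+88°): θ ← 115° +88° = 203°
rotate_crank_by(-71°): θ ← 203° -71° = 132°
crank pin P = (r cos θ, r sin θ) = (-12.713482, 14.119752)
h = r sin θ − e = 14.119752 − 15 = -0.880248
x = r cos θ + √(L² − h²) = -12.713482 + √(48841.0 − 0.7748) = -12.713482 + 220.998247 = 208.284765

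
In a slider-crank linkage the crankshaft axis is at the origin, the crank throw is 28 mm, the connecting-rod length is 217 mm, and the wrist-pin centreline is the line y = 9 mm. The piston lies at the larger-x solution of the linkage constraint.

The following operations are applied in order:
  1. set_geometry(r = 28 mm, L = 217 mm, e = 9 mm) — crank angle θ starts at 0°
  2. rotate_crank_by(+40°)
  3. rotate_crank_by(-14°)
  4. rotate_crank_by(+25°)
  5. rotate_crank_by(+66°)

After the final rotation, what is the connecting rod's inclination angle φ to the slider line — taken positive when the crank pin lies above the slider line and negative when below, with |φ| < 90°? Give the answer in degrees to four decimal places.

4.2147

set_geometry: r = 28 mm, L = 217 mm, e = 9 mm; θ ← 0°
rotate_crank_by(+40°): θ ← 0° +40° = 40°
rotate_crank_by(-14°): θ ← 40° -14° = 26°
rotate_crank_by(+25°): θ ← 26° +25° = 51°
rotate_crank_by(+66°): θ ← 51° +66° = 117°
crank pin P = (r cos θ, r sin θ) = (-12.711734, 24.948183)
h = r sin θ − e = 24.948183 − 9 = 15.948183
sin φ = h / L = 15.948183 / 217 = 0.07349393
φ = arcsin(0.07349393) = 4.214692°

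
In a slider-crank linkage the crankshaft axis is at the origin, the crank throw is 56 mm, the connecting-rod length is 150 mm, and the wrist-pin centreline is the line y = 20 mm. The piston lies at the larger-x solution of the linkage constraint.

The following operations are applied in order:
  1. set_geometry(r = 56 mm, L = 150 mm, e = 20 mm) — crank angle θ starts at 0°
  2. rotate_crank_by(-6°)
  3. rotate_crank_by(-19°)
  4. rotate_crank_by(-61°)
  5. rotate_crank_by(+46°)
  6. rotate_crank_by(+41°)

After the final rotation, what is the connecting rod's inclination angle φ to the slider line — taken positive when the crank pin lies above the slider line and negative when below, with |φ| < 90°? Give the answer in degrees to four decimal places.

set_geometry: r = 56 mm, L = 150 mm, e = 20 mm; θ ← 0°
rotate_crank_by(-6°): θ ← 0° -6° = -6°
rotate_crank_by(-19°): θ ← -6° -19° = -25°
rotate_crank_by(-61°): θ ← -25° -61° = -86°
rotate_crank_by(+46°): θ ← -86° +46° = -40°
rotate_crank_by(+41°): θ ← -40° +41° = 1°
crank pin P = (r cos θ, r sin θ) = (55.991471, 0.977335)
h = r sin θ − e = 0.977335 − 20 = -19.022665
sin φ = h / L = -19.022665 / 150 = -0.12681777
φ = arcsin(-0.12681777) = -7.285742°

-7.2857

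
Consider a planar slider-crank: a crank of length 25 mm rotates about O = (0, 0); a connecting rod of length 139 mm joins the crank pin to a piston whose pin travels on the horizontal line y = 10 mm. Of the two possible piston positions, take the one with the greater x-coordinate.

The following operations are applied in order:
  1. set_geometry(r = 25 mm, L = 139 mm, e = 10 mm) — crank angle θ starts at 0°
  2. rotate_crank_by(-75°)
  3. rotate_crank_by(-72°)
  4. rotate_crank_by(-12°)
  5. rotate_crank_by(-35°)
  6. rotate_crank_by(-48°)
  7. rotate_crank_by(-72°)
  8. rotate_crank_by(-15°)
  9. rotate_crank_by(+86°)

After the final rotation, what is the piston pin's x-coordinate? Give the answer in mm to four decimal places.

set_geometry: r = 25 mm, L = 139 mm, e = 10 mm; θ ← 0°
rotate_crank_by(-75°): θ ← 0° -75° = -75°
rotate_crank_by(-72°): θ ← -75° -72° = -147°
rotate_crank_by(-12°): θ ← -147° -12° = -159°
rotate_crank_by(-35°): θ ← -159° -35° = -194°
rotate_crank_by(-48°): θ ← -194° -48° = -242°
rotate_crank_by(-72°): θ ← -242° -72° = -314°
rotate_crank_by(-15°): θ ← -314° -15° = -329°
rotate_crank_by(+86°): θ ← -329° +86° = -243°
crank pin P = (r cos θ, r sin θ) = (-11.349762, 22.275163)
h = r sin θ − e = 22.275163 − 10 = 12.275163
x = r cos θ + √(L² − h²) = -11.349762 + √(19321.0 − 150.6796) = -11.349762 + 138.456926 = 127.107164

127.1072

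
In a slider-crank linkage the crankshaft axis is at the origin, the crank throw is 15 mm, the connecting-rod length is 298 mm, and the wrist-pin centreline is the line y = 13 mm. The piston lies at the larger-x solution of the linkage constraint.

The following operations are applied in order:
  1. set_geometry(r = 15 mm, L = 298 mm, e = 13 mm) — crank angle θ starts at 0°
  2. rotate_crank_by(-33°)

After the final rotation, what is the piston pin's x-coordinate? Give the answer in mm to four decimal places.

set_geometry: r = 15 mm, L = 298 mm, e = 13 mm; θ ← 0°
rotate_crank_by(-33°): θ ← 0° -33° = -33°
crank pin P = (r cos θ, r sin θ) = (12.580059, -8.169586)
h = r sin θ − e = -8.169586 − 13 = -21.169586
x = r cos θ + √(L² − h²) = 12.580059 + √(88804.0 − 448.1514) = 12.580059 + 297.247117 = 309.827176

309.8272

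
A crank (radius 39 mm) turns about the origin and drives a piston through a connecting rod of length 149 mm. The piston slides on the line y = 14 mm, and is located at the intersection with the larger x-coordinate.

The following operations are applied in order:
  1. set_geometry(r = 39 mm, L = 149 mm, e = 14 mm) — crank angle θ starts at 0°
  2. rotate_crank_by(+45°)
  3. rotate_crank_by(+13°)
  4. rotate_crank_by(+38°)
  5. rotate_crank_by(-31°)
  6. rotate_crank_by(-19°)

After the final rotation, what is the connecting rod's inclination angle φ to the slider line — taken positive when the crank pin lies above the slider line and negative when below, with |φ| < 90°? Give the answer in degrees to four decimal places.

set_geometry: r = 39 mm, L = 149 mm, e = 14 mm; θ ← 0°
rotate_crank_by(+45°): θ ← 0° +45° = 45°
rotate_crank_by(+13°): θ ← 45° +13° = 58°
rotate_crank_by(+38°): θ ← 58° +38° = 96°
rotate_crank_by(-31°): θ ← 96° -31° = 65°
rotate_crank_by(-19°): θ ← 65° -19° = 46°
crank pin P = (r cos θ, r sin θ) = (27.091676, 28.054252)
h = r sin θ − e = 28.054252 − 14 = 14.054252
sin φ = h / L = 14.054252 / 149 = 0.09432384
φ = arcsin(0.09432384) = 5.412404°

5.4124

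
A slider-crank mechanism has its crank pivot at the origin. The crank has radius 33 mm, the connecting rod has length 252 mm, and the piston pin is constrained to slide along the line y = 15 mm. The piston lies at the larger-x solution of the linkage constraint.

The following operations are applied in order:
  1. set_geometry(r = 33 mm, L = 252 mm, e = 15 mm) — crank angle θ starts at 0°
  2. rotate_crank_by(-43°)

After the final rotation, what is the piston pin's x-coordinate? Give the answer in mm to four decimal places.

273.3280

set_geometry: r = 33 mm, L = 252 mm, e = 15 mm; θ ← 0°
rotate_crank_by(-43°): θ ← 0° -43° = -43°
crank pin P = (r cos θ, r sin θ) = (24.134672, -22.505946)
h = r sin θ − e = -22.505946 − 15 = -37.505946
x = r cos θ + √(L² − h²) = 24.134672 + √(63504.0 − 1406.6960) = 24.134672 + 249.193307 = 273.327979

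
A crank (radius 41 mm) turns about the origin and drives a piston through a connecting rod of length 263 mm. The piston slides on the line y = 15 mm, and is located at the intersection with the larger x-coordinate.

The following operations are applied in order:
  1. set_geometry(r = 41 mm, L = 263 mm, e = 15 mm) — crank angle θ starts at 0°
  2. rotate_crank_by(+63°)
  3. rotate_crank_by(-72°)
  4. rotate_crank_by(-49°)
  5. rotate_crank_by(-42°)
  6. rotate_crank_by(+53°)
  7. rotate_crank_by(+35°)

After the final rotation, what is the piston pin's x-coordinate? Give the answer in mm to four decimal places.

set_geometry: r = 41 mm, L = 263 mm, e = 15 mm; θ ← 0°
rotate_crank_by(+63°): θ ← 0° +63° = 63°
rotate_crank_by(-72°): θ ← 63° -72° = -9°
rotate_crank_by(-49°): θ ← -9° -49° = -58°
rotate_crank_by(-42°): θ ← -58° -42° = -100°
rotate_crank_by(+53°): θ ← -100° +53° = -47°
rotate_crank_by(+35°): θ ← -47° +35° = -12°
crank pin P = (r cos θ, r sin θ) = (40.104052, -8.524379)
h = r sin θ − e = -8.524379 − 15 = -23.524379
x = r cos θ + √(L² − h²) = 40.104052 + √(69169.0 − 553.3964) = 40.104052 + 261.945803 = 302.049854

302.0499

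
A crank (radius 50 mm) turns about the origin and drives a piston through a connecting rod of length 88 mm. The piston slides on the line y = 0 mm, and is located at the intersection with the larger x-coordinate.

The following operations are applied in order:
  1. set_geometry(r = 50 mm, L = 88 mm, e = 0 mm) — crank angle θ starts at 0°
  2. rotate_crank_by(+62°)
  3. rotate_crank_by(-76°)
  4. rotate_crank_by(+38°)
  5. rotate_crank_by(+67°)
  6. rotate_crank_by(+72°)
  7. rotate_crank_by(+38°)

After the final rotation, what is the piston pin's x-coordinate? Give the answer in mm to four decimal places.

39.4774

set_geometry: r = 50 mm, L = 88 mm, e = 0 mm; θ ← 0°
rotate_crank_by(+62°): θ ← 0° +62° = 62°
rotate_crank_by(-76°): θ ← 62° -76° = -14°
rotate_crank_by(+38°): θ ← -14° +38° = 24°
rotate_crank_by(+67°): θ ← 24° +67° = 91°
rotate_crank_by(+72°): θ ← 91° +72° = 163°
rotate_crank_by(+38°): θ ← 163° +38° = 201°
crank pin P = (r cos θ, r sin θ) = (-46.679021, -17.918397)
h = r sin θ − e = -17.918397 − 0 = -17.918397
x = r cos θ + √(L² − h²) = -46.679021 + √(7744.0 − 321.0690) = -46.679021 + 86.156433 = 39.477412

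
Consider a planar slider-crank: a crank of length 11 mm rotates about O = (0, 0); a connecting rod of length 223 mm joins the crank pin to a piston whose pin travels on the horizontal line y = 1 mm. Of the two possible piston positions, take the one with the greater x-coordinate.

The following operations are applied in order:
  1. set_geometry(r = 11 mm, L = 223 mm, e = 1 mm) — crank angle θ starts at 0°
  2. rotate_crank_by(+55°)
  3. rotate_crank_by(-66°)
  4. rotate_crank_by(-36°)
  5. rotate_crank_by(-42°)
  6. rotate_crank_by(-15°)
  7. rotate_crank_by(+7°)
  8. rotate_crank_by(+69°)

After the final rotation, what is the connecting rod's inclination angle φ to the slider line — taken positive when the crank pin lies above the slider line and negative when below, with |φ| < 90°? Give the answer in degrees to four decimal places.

set_geometry: r = 11 mm, L = 223 mm, e = 1 mm; θ ← 0°
rotate_crank_by(+55°): θ ← 0° +55° = 55°
rotate_crank_by(-66°): θ ← 55° -66° = -11°
rotate_crank_by(-36°): θ ← -11° -36° = -47°
rotate_crank_by(-42°): θ ← -47° -42° = -89°
rotate_crank_by(-15°): θ ← -89° -15° = -104°
rotate_crank_by(+7°): θ ← -104° +7° = -97°
rotate_crank_by(+69°): θ ← -97° +69° = -28°
crank pin P = (r cos θ, r sin θ) = (9.712424, -5.164187)
h = r sin θ − e = -5.164187 − 1 = -6.164187
sin φ = h / L = -6.164187 / 223 = -0.02764210
φ = arcsin(-0.02764210) = -1.583977°

-1.5840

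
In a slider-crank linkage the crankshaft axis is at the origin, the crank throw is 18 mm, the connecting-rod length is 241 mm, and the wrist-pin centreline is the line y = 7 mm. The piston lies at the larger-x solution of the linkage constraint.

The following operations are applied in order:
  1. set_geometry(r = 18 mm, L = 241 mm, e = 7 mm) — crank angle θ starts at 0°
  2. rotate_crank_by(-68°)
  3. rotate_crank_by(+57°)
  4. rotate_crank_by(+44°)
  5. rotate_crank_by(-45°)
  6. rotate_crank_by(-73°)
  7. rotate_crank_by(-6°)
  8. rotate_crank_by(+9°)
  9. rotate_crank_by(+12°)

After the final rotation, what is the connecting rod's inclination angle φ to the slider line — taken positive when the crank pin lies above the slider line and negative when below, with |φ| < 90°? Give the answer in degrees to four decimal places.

set_geometry: r = 18 mm, L = 241 mm, e = 7 mm; θ ← 0°
rotate_crank_by(-68°): θ ← 0° -68° = -68°
rotate_crank_by(+57°): θ ← -68° +57° = -11°
rotate_crank_by(+44°): θ ← -11° +44° = 33°
rotate_crank_by(-45°): θ ← 33° -45° = -12°
rotate_crank_by(-73°): θ ← -12° -73° = -85°
rotate_crank_by(-6°): θ ← -85° -6° = -91°
rotate_crank_by(+9°): θ ← -91° +9° = -82°
rotate_crank_by(+12°): θ ← -82° +12° = -70°
crank pin P = (r cos θ, r sin θ) = (6.156363, -16.914467)
h = r sin θ − e = -16.914467 − 7 = -23.914467
sin φ = h / L = -23.914467 / 241 = -0.09923015
φ = arcsin(-0.09923015) = -5.694841°

-5.6948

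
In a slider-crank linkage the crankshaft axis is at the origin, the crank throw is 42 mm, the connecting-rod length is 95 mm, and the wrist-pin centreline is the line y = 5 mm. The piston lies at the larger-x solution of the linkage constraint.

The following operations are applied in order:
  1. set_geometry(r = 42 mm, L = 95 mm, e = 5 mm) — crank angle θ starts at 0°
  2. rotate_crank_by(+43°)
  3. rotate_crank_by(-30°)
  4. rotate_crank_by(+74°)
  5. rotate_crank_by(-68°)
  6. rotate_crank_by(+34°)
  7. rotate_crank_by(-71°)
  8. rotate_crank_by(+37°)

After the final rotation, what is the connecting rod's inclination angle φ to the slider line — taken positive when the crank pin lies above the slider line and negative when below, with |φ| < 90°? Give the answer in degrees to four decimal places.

set_geometry: r = 42 mm, L = 95 mm, e = 5 mm; θ ← 0°
rotate_crank_by(+43°): θ ← 0° +43° = 43°
rotate_crank_by(-30°): θ ← 43° -30° = 13°
rotate_crank_by(+74°): θ ← 13° +74° = 87°
rotate_crank_by(-68°): θ ← 87° -68° = 19°
rotate_crank_by(+34°): θ ← 19° +34° = 53°
rotate_crank_by(-71°): θ ← 53° -71° = -18°
rotate_crank_by(+37°): θ ← -18° +37° = 19°
crank pin P = (r cos θ, r sin θ) = (39.711780, 13.673862)
h = r sin θ − e = 13.673862 − 5 = 8.673862
sin φ = h / L = 8.673862 / 95 = 0.09130382
φ = arcsin(0.09130382) = 5.238619°

5.2386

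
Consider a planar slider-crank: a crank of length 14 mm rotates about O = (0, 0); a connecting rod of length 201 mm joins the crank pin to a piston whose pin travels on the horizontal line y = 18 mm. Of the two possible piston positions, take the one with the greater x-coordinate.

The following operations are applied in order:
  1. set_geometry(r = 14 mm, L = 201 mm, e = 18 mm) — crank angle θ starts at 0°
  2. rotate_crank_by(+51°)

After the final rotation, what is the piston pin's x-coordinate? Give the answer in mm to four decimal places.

set_geometry: r = 14 mm, L = 201 mm, e = 18 mm; θ ← 0°
rotate_crank_by(+51°): θ ← 0° +51° = 51°
crank pin P = (r cos θ, r sin θ) = (8.810485, 10.880043)
h = r sin θ − e = 10.880043 − 18 = -7.119957
x = r cos θ + √(L² − h²) = 8.810485 + √(40401.0 − 50.6938) = 8.810485 + 200.873856 = 209.684342

209.6843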